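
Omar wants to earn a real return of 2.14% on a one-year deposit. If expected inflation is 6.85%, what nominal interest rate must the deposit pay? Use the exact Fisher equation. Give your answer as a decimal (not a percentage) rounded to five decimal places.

0.09137

(1 + i) = (1 + r)(1 + π) = 1.02140 × 1.06850 = 1.0913659
i = 1.0913659 − 1, so the required nominal rate is 0.09137.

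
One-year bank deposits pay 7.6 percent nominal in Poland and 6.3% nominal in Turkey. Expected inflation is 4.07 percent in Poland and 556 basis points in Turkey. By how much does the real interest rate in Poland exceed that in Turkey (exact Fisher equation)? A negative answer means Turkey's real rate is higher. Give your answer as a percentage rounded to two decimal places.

Poland: (1 + 0.0760)/(1 + 0.0407) − 1 = 3.3919%
Turkey: (1 + 0.0630)/(1 + 0.0556) − 1 = 0.7010%
Differential = 3.3919% − 0.7010% = 2.6909% → 2.69%.

2.69%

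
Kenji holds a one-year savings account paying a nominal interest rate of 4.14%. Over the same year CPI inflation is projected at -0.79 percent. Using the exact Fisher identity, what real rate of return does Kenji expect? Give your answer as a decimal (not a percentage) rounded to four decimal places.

1 + r = 1.04140 / 0.99210 = 1.049693
r = 1.049693 − 1 = 4.9693%, i.e. 0.0497.

0.0497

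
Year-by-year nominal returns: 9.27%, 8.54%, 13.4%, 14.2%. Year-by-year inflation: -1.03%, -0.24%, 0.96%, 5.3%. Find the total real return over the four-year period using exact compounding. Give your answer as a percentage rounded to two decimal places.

Compound the nominal returns: 1.0927 × 1.0854 × 1.1340 × 1.1420 = 1.535925.
Compound inflation: 0.9897 × 0.9976 × 1.0096 × 1.0530 = 1.049634.
Deflate: 1.535925 / 1.049634 = 1.463296.
Total real return = 1.463296 − 1 → 46.33%.

46.33%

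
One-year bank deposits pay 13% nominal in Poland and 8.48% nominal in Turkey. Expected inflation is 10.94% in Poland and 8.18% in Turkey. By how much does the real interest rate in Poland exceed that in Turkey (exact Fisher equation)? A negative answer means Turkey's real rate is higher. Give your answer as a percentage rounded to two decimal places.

Poland: (1 + 0.1300)/(1 + 0.1094) − 1 = 1.8569%
Turkey: (1 + 0.0848)/(1 + 0.0818) − 1 = 0.2773%
Differential = 1.8569% − 0.2773% = 1.5795% → 1.58%.

1.58%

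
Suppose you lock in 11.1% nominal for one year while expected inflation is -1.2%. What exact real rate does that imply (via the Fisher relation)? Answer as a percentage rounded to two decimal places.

12.45%

By the Fisher relation, 1 + r = (1 + i)/(1 + π).
1 + r = 1.11100 / 0.98800 = 1.124494
r = 1.124494 − 1 = 12.4494%, i.e. 12.45%.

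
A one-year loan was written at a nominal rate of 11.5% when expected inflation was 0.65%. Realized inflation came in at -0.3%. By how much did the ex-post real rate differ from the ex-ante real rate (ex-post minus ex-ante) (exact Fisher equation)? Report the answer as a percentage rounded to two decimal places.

1.06%

Ex-ante: (1 + 0.1150)/(1 + 0.0065) − 1 = 10.7799%
Ex-post: (1 + 0.1150)/(1 − 0.0030) − 1 = 11.8355%
Difference (ex-post − ex-ante) = 1.0556% → 1.06%.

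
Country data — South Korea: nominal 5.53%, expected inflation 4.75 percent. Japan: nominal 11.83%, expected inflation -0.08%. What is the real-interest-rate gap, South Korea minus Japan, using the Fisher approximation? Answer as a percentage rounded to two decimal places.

South Korea: 5.53% − 4.75% = 0.780%
Japan: 11.83% − (-0.08%) = 11.910%
Differential = -11.130% → -11.13%.

-11.13%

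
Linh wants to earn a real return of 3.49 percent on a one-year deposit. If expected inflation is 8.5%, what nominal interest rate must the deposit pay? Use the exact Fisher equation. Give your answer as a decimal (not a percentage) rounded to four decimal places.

(1 + i) = (1 + r)(1 + π) = 1.03490 × 1.08500 = 1.1228665
i = 1.1228665 − 1, so the required nominal rate is 0.1229.

0.1229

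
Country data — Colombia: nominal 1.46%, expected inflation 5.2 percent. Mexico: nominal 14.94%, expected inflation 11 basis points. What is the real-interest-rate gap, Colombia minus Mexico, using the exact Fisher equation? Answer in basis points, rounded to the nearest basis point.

Colombia: (1 + 0.0146)/(1 + 0.0520) − 1 = -3.5551%
Mexico: (1 + 0.1494)/(1 + 0.0011) − 1 = 14.8137%
Differential = -3.5551% − 14.8137% = -18.3688% → -1837 basis points.

-1837 basis points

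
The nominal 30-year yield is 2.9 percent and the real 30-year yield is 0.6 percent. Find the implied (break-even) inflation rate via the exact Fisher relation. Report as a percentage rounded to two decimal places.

2.29%

(1 + π) = (1 + i)/(1 + r) = 1.02900 / 1.00600 = 1.022863
Break-even inflation = 1.022863 − 1 → 2.29%.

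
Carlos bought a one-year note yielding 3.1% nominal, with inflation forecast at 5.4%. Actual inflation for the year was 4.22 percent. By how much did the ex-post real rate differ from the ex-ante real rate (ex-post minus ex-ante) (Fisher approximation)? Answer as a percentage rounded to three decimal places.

1.180%

Ex-ante: 3.1% − 5.4% = -2.300%
Ex-post: 3.1% − 4.22% = -1.120%
Difference (ex-post − ex-ante) = 1.1800% → 1.180%.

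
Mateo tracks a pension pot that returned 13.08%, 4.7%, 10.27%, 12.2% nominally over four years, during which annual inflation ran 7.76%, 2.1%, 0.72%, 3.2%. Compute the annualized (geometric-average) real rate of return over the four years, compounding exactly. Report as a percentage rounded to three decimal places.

Nominal growth factor = 1.1308 × 1.0470 × 1.1027 × 1.1220 = 1.46481478
Price-level growth factor = 1.0776 × 1.0210 × 1.0072 × 1.0320 = 1.14361209
Real growth factor = 1.46481478 / 1.14361209 = 1.28086681
Annualized real rate = 1.28086681^(1/4) − 1 = 6.3839% → 6.384%.

6.384%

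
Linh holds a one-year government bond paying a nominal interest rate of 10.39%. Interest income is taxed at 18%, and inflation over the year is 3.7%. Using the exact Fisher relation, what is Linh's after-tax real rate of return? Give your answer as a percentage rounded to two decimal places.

4.65%

After-tax nominal return = 10.39% × (1 − 0.18) = 8.5198%.
1 + r = 1.085198 / 1.03700 = 1.046478
After-tax real rate = 1.046478 − 1 → 4.65%.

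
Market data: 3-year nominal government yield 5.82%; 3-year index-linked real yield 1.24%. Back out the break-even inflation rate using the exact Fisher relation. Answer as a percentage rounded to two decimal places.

4.52%

(1 + π) = (1 + i)/(1 + r) = 1.05820 / 1.01240 = 1.045239
Break-even inflation = 1.045239 − 1 → 4.52%.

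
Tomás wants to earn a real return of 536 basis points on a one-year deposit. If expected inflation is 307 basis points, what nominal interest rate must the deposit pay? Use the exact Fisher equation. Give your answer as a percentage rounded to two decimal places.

8.59%

(1 + i) = (1 + r)(1 + π) = 1.05360 × 1.03070 = 1.08594552
i = 1.08594552 − 1, so the required nominal rate is 8.59%.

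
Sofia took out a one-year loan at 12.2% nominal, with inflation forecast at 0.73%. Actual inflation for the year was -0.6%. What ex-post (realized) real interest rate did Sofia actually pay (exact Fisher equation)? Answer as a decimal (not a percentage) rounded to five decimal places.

Ex-post: (1 + 0.1220)/(1 − 0.0060) − 1 = 12.8773%
So the realized real rate is 0.12877.

0.12877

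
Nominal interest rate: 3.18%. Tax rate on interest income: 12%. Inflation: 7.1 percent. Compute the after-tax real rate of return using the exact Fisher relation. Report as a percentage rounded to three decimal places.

After-tax nominal return = 3.18% × (1 − 0.12) = 2.7984%.
1 + r = 1.027984 / 1.07100 = 0.959836
After-tax real rate = 0.959836 − 1 → -4.016%.

-4.016%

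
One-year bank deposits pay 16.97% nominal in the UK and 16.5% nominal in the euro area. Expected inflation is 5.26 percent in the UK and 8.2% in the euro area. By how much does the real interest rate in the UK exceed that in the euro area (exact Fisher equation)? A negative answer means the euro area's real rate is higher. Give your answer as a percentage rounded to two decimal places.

The UK: (1 + 0.1697)/(1 + 0.0526) − 1 = 11.1248%
The euro area: (1 + 0.1650)/(1 + 0.0820) − 1 = 7.6710%
Differential = 11.1248% − 7.6710% = 3.4539% → 3.45%.

3.45%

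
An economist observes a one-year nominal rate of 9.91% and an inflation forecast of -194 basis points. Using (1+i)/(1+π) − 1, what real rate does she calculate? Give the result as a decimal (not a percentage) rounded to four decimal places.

1 + r = 1.09910 / 0.98060 = 1.120844
r = 1.120844 − 1 = 12.0844%, i.e. 0.1208.

0.1208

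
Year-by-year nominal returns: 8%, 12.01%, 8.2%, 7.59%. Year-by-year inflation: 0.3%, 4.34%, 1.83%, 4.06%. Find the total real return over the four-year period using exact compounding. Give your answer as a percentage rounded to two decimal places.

Nominal growth factor = 1.0800 × 1.1201 × 1.0820 × 1.0759 = 1.408250
Price-level growth factor = 1.0030 × 1.0434 × 1.0183 × 1.0406 = 1.108948
Real growth factor = 1.408250 / 1.108948 = 1.269897
Total real return = 1.269897 − 1 → 26.99%.

26.99%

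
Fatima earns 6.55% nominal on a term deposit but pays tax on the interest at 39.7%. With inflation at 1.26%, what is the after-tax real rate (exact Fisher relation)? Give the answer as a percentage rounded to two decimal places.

2.66%

After-tax nominal return = 6.55% × (1 − 0.397) = 3.94965%.
1 + r = 1.0394965 / 1.01260 = 1.026562
After-tax real rate = 1.026562 − 1 → 2.66%.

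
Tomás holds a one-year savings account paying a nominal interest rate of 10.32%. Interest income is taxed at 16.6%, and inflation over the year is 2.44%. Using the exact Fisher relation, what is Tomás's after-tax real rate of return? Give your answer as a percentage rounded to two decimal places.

6.02%

After-tax nominal return = 10.32% × (1 − 0.166) = 8.60688%.
1 + r = 1.0860688 / 1.02440 = 1.060200
After-tax real rate = 1.060200 − 1 → 6.02%.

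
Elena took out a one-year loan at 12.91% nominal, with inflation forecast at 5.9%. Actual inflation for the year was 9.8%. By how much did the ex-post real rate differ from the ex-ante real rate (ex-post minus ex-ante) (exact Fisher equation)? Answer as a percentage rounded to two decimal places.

Ex-ante: (1 + 0.1291)/(1 + 0.0590) − 1 = 6.6195%
Ex-post: (1 + 0.1291)/(1 + 0.0980) − 1 = 2.8324%
Difference (ex-post − ex-ante) = -3.7870% → -3.79%.

-3.79%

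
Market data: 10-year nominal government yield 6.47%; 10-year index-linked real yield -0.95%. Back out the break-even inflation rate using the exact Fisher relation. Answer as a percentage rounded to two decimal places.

(1 + π) = (1 + i)/(1 + r) = 1.06470 / 0.99050 = 1.074912
Break-even inflation = 1.074912 − 1 → 7.49%.

7.49%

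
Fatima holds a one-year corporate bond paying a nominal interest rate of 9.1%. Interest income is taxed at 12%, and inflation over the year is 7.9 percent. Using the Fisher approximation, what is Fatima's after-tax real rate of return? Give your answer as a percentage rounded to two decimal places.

0.11%

After-tax nominal return = 9.1% × (1 − 0.12) = 8.0080%.
r ≈ 8.0080% − 7.9% → 0.11%.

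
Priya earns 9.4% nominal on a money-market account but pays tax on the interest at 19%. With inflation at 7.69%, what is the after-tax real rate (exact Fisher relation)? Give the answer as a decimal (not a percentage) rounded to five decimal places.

After-tax nominal return = 9.4% × (1 − 0.19) = 7.6140%.
1 + r = 1.07614 / 1.07690 = 0.999294
After-tax real rate = 0.999294 − 1 → -0.00071.

-0.00071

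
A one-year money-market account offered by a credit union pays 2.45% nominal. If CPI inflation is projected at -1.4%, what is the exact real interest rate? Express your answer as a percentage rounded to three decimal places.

3.905%

1 + r = 1.02450 / 0.98600 = 1.039047
r = 1.039047 − 1 = 3.9047%, i.e. 3.905%.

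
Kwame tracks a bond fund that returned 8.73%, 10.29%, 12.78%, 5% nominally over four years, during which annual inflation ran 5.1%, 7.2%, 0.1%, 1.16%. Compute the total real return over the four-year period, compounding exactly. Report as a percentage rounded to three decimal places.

24.471%

Nominal growth factor = 1.0873 × 1.1029 × 1.1278 × 1.0500 = 1.4200607
Price-level growth factor = 1.0510 × 1.0720 × 1.0010 × 1.0116 = 1.1408811
Real growth factor = 1.4200607 / 1.1408811 = 1.2447052
Total real return = 1.2447052 − 1 → 24.471%.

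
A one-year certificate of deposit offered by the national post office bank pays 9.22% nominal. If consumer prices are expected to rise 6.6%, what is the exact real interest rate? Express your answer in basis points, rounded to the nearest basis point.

By the Fisher relation, 1 + r = (1 + i)/(1 + π).
1 + r = 1.09220 / 1.06600 = 1.024578
r = 1.024578 − 1 = 2.4578%, i.e. 246 basis points.

246 basis points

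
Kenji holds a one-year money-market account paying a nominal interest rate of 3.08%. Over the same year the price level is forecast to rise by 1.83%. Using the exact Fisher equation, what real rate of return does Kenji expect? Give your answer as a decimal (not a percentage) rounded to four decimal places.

By the Fisher equation, 1 + r = (1 + i)/(1 + π).
1 + r = 1.03080 / 1.01830 = 1.012275
r = 1.012275 − 1 = 1.2275%, i.e. 0.0123.

0.0123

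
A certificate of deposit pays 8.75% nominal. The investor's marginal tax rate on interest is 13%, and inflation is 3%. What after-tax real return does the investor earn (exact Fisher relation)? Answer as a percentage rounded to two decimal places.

4.48%

After-tax nominal return = 8.75% × (1 − 0.13) = 7.6125%.
1 + r = 1.076125 / 1.03000 = 1.044782
After-tax real rate = 1.044782 − 1 → 4.48%.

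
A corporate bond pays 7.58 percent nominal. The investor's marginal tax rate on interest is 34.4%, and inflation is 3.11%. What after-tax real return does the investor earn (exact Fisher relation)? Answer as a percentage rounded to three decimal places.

After-tax nominal return = 7.58% × (1 − 0.344) = 4.97248%.
1 + r = 1.0497248 / 1.03110 = 1.018063
After-tax real rate = 1.018063 − 1 → 1.806%.

1.806%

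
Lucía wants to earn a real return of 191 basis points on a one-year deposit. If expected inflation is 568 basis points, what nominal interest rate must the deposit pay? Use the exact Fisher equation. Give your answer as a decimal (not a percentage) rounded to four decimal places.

0.0770

(1 + i) = (1 + r)(1 + π) = 1.01910 × 1.05680 = 1.07698488
i = 1.07698488 − 1, so the required nominal rate is 0.0770.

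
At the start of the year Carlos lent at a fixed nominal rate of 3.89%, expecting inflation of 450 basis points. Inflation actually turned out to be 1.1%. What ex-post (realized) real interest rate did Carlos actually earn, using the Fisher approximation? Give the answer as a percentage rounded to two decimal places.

2.79%

Ex-post: 3.89% − 1.1% = 2.790%
So the realized real rate is 2.79%.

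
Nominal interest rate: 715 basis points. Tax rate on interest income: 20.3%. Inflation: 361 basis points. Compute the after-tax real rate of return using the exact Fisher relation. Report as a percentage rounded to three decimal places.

After-tax nominal return = 7.15% × (1 − 0.203) = 5.69855%.
1 + r = 1.0569855 / 1.03610 = 1.020158
After-tax real rate = 1.020158 − 1 → 2.016%.

2.016%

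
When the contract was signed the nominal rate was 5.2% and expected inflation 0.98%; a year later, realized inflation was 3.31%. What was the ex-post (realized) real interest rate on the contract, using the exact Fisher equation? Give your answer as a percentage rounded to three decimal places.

1.829%

Ex-post: (1 + 0.0520)/(1 + 0.0331) − 1 = 1.8294%
So the realized real rate is 1.829%.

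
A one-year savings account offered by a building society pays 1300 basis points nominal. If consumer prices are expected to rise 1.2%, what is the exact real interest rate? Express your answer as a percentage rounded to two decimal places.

By the Fisher equation, 1 + r = (1 + i)/(1 + π).
1 + r = 1.13000 / 1.01200 = 1.116601
r = 1.116601 − 1 = 11.6601%, i.e. 11.66%.

11.66%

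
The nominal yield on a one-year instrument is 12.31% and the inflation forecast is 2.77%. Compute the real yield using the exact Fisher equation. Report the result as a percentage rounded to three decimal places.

9.283%

1 + r = 1.12310 / 1.02770 = 1.092829
r = 1.092829 − 1 = 9.2829%, i.e. 9.283%.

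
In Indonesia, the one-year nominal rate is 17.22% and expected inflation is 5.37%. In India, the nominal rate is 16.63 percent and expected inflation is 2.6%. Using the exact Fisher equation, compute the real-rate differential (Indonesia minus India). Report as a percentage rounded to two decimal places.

Indonesia: (1 + 0.1722)/(1 + 0.0537) − 1 = 11.2461%
India: (1 + 0.1663)/(1 + 0.0260) − 1 = 13.6745%
Differential = 11.2461% − 13.6745% = -2.4284% → -2.43%.

-2.43%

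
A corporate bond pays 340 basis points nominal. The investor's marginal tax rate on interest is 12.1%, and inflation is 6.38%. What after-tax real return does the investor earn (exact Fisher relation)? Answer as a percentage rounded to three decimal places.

-3.188%

After-tax nominal return = 3.4% × (1 − 0.121) = 2.9886%.
1 + r = 1.029886 / 1.06380 = 0.968120
After-tax real rate = 0.968120 − 1 → -3.188%.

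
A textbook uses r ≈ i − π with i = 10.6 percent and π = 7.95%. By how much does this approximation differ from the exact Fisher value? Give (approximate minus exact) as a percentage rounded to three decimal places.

Approximate: r ≈ 10.600% − 7.950% = 2.6500%
Exact: (1 + 0.1060)/(1 + 0.0795) − 1 = 2.4548%
Error = 2.6500% − 2.4548% = 0.1952% → 0.195%.

0.195%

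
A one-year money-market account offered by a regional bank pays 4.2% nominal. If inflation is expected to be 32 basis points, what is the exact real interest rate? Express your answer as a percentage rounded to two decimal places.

1 + r = 1.04200 / 1.00320 = 1.038676
r = 1.038676 − 1 = 3.8676%, i.e. 3.87%.

3.87%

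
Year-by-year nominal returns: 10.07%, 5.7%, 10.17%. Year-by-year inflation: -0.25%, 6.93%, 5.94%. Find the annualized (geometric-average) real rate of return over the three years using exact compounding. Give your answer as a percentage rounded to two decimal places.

Compound the nominal returns: 1.1007 × 1.0570 × 1.1017 = 1.28176174.
Compound inflation: 0.9975 × 1.0693 × 1.0594 = 1.12998438.
Deflate: 1.28176174 / 1.12998438 = 1.13431810.
Annualized real rate = 1.13431810^(1/3) − 1 = 4.2905% → 4.29%.

4.29%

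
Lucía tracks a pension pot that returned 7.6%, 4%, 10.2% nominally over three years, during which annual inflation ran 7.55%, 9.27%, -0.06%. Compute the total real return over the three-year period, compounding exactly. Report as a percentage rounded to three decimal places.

4.997%

Compound the nominal returns: 1.0760 × 1.0400 × 1.1020 = 1.233182.
Compound inflation: 1.0755 × 1.0927 × 0.9994 = 1.174494.
Deflate: 1.233182 / 1.174494 = 1.049969.
Total real return = 1.049969 − 1 → 4.997%.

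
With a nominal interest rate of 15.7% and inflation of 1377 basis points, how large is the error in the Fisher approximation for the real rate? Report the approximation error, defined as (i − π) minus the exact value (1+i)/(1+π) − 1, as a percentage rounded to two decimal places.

Approximate: r ≈ 15.700% − 13.770% = 1.9300%
Exact: (1 + 0.1570)/(1 + 0.1377) − 1 = 1.6964%
Error = 1.9300% − 1.6964% = 0.2336% → 0.23%.

0.23%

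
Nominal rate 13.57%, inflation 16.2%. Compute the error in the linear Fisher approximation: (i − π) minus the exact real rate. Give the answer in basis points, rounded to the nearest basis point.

-37 basis points

Approximate: r ≈ 13.570% − 16.200% = -2.6300%
Exact: (1 + 0.1357)/(1 + 0.1620) − 1 = -2.2633%
Error = -2.6300% − (-2.2633%) = -0.3667% → -37 basis points.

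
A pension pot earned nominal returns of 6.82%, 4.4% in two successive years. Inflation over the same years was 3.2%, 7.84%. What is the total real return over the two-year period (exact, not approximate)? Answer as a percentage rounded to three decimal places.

Compound the nominal returns: 1.0682 × 1.0440 = 1.115201.
Compound inflation: 1.0320 × 1.0784 = 1.112909.
Deflate: 1.115201 / 1.112909 = 1.002059.
Total real return = 1.002059 − 1 → 0.206%.

0.206%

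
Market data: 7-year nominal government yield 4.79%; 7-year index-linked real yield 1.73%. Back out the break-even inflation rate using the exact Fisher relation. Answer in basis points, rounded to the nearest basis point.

301 basis points

(1 + π) = (1 + i)/(1 + r) = 1.04790 / 1.01730 = 1.030080
Break-even inflation = 1.030080 − 1 → 301 basis points.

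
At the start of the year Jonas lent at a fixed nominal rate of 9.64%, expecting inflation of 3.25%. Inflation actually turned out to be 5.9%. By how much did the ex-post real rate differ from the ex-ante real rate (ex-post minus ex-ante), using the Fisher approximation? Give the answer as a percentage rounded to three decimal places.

-2.650%

Ex-ante: 9.64% − 3.25% = 6.390%
Ex-post: 9.64% − 5.9% = 3.740%
Difference (ex-post − ex-ante) = -2.6500% → -2.650%.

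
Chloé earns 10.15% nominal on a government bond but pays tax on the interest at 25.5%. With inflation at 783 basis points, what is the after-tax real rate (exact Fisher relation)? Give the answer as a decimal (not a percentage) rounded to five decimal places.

-0.00249

After-tax nominal return = 10.15% × (1 − 0.255) = 7.56175%.
1 + r = 1.0756175 / 1.07830 = 0.997512
After-tax real rate = 0.997512 − 1 → -0.00249.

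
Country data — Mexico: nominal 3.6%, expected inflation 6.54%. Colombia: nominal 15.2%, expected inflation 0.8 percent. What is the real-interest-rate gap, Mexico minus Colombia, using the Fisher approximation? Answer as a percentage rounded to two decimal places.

-17.34%

Mexico: 3.6% − 6.54% = -2.940%
Colombia: 15.2% − 0.8% = 14.400%
Differential = -17.340% → -17.34%.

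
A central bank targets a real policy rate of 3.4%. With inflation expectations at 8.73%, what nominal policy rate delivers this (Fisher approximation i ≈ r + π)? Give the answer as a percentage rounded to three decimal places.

i ≈ r + π = 3.4% + 8.73% = 12.130%.

12.130%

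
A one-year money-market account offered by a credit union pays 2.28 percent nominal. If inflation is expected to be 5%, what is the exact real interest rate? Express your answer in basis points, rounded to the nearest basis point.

-259 basis points

By the Fisher identity, 1 + r = (1 + i)/(1 + π).
1 + r = 1.02280 / 1.05000 = 0.974095
r = 0.974095 − 1 = -2.5905%, i.e. -259 basis points.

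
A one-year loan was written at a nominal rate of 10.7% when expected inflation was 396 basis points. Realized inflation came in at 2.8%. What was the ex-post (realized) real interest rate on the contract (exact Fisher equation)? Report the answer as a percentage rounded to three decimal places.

Ex-post: (1 + 0.1070)/(1 + 0.0280) − 1 = 7.6848%
So the realized real rate is 7.685%.

7.685%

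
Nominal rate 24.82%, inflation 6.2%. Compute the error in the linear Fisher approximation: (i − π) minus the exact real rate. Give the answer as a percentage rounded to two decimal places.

1.09%

Approximate: r ≈ 24.820% − 6.200% = 18.6200%
Exact: (1 + 0.2482)/(1 + 0.0620) − 1 = 17.5330%
Error = 18.6200% − 17.5330% = 1.0870% → 1.09%.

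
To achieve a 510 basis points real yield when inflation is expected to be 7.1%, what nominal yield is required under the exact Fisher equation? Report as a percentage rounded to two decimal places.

(1 + i) = (1 + r)(1 + π) = 1.05100 × 1.07100 = 1.125621
i = 1.125621 − 1, so the required nominal rate is 12.56%.

12.56%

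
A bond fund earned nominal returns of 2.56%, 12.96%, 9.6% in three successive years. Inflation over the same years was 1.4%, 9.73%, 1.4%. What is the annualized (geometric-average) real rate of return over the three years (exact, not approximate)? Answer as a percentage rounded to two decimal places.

4.02%

Compound the nominal returns: 1.0256 × 1.1296 × 1.0960 = 1.26973546.
Compound inflation: 1.0140 × 1.0973 × 1.0140 = 1.12823947.
Deflate: 1.26973546 / 1.12823947 = 1.12541309.
Annualized real rate = 1.12541309^(1/3) − 1 = 4.0169% → 4.02%.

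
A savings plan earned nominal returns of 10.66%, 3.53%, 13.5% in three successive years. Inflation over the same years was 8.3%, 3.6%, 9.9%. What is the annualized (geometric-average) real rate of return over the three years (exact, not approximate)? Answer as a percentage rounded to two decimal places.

Compound the nominal returns: 1.1066 × 1.0353 × 1.1350 = 1.30032748.
Compound inflation: 1.0830 × 1.0360 × 1.0990 = 1.23306481.
Deflate: 1.30032748 / 1.23306481 = 1.05454918.
Annualized real rate = 1.05454918^(1/3) − 1 = 1.7862% → 1.79%.

1.79%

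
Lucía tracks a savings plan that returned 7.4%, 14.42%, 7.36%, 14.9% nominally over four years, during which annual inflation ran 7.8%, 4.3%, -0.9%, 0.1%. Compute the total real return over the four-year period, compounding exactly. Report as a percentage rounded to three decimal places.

Compound the nominal returns: 1.0740 × 1.1442 × 1.0736 × 1.1490 = 1.515894.
Compound inflation: 1.0780 × 1.0430 × 0.9910 × 1.0010 = 1.115349.
Deflate: 1.515894 / 1.115349 = 1.359120.
Total real return = 1.359120 − 1 → 35.912%.

35.912%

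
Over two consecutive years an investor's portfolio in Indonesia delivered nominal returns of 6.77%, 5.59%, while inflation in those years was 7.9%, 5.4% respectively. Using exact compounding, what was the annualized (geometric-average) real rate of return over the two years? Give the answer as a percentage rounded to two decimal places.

Compound the nominal returns: 1.0677 × 1.0559 = 1.12738443.
Compound inflation: 1.0790 × 1.0540 = 1.13726600.
Deflate: 1.12738443 / 1.13726600 = 0.99131112.
Annualized real rate = 0.99131112^(1/2) − 1 = -0.4354% → -0.44%.

-0.44%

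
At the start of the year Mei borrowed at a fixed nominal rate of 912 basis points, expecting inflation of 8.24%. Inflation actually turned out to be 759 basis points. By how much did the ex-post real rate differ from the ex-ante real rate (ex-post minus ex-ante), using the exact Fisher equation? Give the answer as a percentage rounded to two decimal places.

Ex-ante: (1 + 0.0912)/(1 + 0.0824) − 1 = 0.8130%
Ex-post: (1 + 0.0912)/(1 + 0.0759) − 1 = 1.4221%
Difference (ex-post − ex-ante) = 0.6091% → 0.61%.

0.61%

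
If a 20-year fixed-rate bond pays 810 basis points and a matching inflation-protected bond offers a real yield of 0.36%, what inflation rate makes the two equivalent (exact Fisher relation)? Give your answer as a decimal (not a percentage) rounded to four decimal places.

0.0771

(1 + π) = (1 + i)/(1 + r) = 1.08100 / 1.00360 = 1.077122
Break-even inflation = 1.077122 − 1 → 0.0771.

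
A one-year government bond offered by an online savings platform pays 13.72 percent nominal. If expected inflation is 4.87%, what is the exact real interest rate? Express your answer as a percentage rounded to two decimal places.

By the Fisher identity, 1 + r = (1 + i)/(1 + π).
1 + r = 1.13720 / 1.04870 = 1.084390
r = 1.084390 − 1 = 8.4390%, i.e. 8.44%.

8.44%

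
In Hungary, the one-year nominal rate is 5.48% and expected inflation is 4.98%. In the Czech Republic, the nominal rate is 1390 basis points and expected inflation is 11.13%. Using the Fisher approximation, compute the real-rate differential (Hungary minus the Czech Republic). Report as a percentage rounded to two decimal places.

-2.27%

Hungary: 5.48% − 4.98% = 0.500%
The Czech Republic: 13.9% − 11.13% = 2.770%
Differential = -2.270% → -2.27%.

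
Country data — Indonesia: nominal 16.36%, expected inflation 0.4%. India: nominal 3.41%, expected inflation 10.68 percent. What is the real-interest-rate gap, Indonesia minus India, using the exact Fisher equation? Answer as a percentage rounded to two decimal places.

22.46%

Indonesia: (1 + 0.1636)/(1 + 0.0040) − 1 = 15.8964%
India: (1 + 0.0341)/(1 + 0.1068) − 1 = -6.5685%
Differential = 15.8964% − (-6.5685%) = 22.4649% → 22.46%.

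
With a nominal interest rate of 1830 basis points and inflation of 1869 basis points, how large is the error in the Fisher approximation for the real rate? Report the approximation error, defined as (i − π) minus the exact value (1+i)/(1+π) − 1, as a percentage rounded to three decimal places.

Approximate: r ≈ 18.300% − 18.690% = -0.3900%
Exact: (1 + 0.1830)/(1 + 0.1869) − 1 = -0.3286%
Error = -0.3900% − (-0.3286%) = -0.0614% → -0.061%.

-0.061%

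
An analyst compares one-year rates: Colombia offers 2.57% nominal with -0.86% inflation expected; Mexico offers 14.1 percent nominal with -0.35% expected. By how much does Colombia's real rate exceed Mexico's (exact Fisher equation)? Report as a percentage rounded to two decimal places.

-11.04%

Colombia: (1 + 0.0257)/(1 − 0.0086) − 1 = 3.4598%
Mexico: (1 + 0.1410)/(1 − 0.0035) − 1 = 14.5008%
Differential = 3.4598% − 14.5008% = -11.0410% → -11.04%.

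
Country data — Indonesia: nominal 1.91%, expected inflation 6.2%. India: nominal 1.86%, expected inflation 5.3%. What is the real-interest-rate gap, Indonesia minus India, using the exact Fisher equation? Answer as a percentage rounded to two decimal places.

-0.77%

Indonesia: (1 + 0.0191)/(1 + 0.0620) − 1 = -4.0395%
India: (1 + 0.0186)/(1 + 0.0530) − 1 = -3.2669%
Differential = -4.0395% − (-3.2669%) = -0.7727% → -0.77%.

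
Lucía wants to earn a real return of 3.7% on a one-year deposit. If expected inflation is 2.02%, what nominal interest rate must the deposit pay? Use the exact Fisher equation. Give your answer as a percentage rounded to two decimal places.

(1 + i) = (1 + r)(1 + π) = 1.03700 × 1.02020 = 1.0579474
i = 1.0579474 − 1, so the required nominal rate is 5.79%.

5.79%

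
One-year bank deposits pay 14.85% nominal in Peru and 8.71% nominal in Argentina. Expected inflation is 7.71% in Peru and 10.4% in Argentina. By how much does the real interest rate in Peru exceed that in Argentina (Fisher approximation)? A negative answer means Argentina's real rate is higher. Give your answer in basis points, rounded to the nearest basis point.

883 basis points

Peru: 14.85% − 7.71% = 7.140%
Argentina: 8.71% − 10.4% = -1.690%
Differential = 8.830% → 883 basis points.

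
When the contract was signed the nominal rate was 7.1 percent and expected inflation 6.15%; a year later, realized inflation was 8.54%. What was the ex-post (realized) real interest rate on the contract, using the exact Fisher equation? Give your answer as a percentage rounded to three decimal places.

-1.327%

Ex-post: (1 + 0.0710)/(1 + 0.0854) − 1 = -1.3267%
So the realized real rate is -1.327%.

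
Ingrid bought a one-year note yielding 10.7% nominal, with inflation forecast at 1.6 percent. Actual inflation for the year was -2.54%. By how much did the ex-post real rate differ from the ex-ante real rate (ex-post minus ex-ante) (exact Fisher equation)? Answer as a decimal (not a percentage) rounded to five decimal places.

0.04628

Ex-ante: (1 + 0.1070)/(1 + 0.0160) − 1 = 8.9567%
Ex-post: (1 + 0.1070)/(1 − 0.0254) − 1 = 13.5851%
Difference (ex-post − ex-ante) = 4.6284% → 0.04628.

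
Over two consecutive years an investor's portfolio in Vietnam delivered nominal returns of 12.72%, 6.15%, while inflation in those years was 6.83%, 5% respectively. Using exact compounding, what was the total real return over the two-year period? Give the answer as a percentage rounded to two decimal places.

Compound the nominal returns: 1.1272 × 1.0615 = 1.196523.
Compound inflation: 1.0683 × 1.0500 = 1.121715.
Deflate: 1.196523 / 1.121715 = 1.066691.
Total real return = 1.066691 − 1 → 6.67%.

6.67%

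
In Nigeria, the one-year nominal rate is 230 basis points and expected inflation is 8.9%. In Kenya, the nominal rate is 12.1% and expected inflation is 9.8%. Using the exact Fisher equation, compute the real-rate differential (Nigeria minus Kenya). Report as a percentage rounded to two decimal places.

Nigeria: (1 + 0.0230)/(1 + 0.0890) − 1 = -6.0606%
Kenya: (1 + 0.1210)/(1 + 0.0980) − 1 = 2.0947%
Differential = -6.0606% − 2.0947% = -8.1553% → -8.16%.

-8.16%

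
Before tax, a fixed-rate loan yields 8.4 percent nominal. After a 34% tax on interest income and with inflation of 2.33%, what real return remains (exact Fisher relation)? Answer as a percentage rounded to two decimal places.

3.14%

After-tax nominal return = 8.4% × (1 − 0.34) = 5.5440%.
1 + r = 1.05544 / 1.02330 = 1.031408
After-tax real rate = 1.031408 − 1 → 3.14%.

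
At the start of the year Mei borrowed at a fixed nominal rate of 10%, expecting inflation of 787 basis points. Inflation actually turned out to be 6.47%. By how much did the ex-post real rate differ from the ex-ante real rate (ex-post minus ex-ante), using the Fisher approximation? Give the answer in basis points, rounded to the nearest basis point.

140 basis points

Ex-ante: 10% − 7.87% = 2.130%
Ex-post: 10% − 6.47% = 3.530%
Difference (ex-post − ex-ante) = 1.4000% → 140 basis points.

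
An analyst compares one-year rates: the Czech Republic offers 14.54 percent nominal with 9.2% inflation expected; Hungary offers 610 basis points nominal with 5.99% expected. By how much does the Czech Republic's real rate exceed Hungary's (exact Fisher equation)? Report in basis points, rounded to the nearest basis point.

The Czech Republic: (1 + 0.1454)/(1 + 0.0920) − 1 = 4.8901%
Hungary: (1 + 0.0610)/(1 + 0.0599) − 1 = 0.1038%
Differential = 4.8901% − 0.1038% = 4.7863% → 479 basis points.

479 basis points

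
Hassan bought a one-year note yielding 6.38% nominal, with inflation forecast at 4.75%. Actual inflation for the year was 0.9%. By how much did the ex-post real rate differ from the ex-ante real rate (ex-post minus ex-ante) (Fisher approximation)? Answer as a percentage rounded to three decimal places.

3.850%

Ex-ante: 6.38% − 4.75% = 1.630%
Ex-post: 6.38% − 0.9% = 5.480%
Difference (ex-post − ex-ante) = 3.8500% → 3.850%.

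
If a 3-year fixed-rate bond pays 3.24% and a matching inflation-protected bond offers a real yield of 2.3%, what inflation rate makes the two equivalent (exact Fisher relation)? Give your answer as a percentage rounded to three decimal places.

0.919%

(1 + π) = (1 + i)/(1 + r) = 1.03240 / 1.02300 = 1.009189
Break-even inflation = 1.009189 − 1 → 0.919%.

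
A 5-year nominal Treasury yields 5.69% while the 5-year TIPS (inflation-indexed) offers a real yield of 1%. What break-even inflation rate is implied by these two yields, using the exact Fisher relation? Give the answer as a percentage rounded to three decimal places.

(1 + π) = (1 + i)/(1 + r) = 1.05690 / 1.01000 = 1.046436
Break-even inflation = 1.046436 − 1 → 4.644%.

4.644%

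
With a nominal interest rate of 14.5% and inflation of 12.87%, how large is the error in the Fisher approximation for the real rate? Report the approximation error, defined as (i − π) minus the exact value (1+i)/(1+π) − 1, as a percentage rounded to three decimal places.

Approximate: r ≈ 14.500% − 12.870% = 1.6300%
Exact: (1 + 0.1450)/(1 + 0.1287) − 1 = 1.4441%
Error = 1.6300% − 1.4441% = 0.1859% → 0.186%.

0.186%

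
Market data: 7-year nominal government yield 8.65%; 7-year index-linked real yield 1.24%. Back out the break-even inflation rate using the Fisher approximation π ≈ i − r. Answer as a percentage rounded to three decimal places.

7.410%

π ≈ i − r = 8.65% − 1.24% → 7.410%.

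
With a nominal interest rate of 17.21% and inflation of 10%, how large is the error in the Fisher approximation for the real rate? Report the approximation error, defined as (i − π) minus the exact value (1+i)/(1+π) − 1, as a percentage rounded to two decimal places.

0.66%

Approximate: r ≈ 17.210% − 10.000% = 7.2100%
Exact: (1 + 0.1721)/(1 + 0.1000) − 1 = 6.5545%
Error = 7.2100% − 6.5545% = 0.6555% → 0.66%.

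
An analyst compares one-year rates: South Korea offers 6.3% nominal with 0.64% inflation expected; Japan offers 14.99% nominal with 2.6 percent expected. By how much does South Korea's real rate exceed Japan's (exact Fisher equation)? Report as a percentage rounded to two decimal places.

South Korea: (1 + 0.0630)/(1 + 0.0064) − 1 = 5.6240%
Japan: (1 + 0.1499)/(1 + 0.0260) − 1 = 12.0760%
Differential = 5.6240% − 12.0760% = -6.4520% → -6.45%.

-6.45%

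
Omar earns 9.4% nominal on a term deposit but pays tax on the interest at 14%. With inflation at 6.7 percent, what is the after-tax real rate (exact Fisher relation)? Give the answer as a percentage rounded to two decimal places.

After-tax nominal return = 9.4% × (1 − 0.14) = 8.0840%.
1 + r = 1.08084 / 1.06700 = 1.012971
After-tax real rate = 1.012971 − 1 → 1.30%.

1.30%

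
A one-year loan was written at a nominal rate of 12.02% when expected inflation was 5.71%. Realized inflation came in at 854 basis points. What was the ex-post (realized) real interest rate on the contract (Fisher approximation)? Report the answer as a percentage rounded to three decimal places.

3.480%

Ex-post: 12.02% − 8.54% = 3.480%
So the realized real rate is 3.480%.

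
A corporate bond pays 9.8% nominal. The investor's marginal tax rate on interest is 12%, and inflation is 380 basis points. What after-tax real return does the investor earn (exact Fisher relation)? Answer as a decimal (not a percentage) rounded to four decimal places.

After-tax nominal return = 9.8% × (1 − 0.12) = 8.6240%.
1 + r = 1.08624 / 1.03800 = 1.046474
After-tax real rate = 1.046474 − 1 → 0.0465.

0.0465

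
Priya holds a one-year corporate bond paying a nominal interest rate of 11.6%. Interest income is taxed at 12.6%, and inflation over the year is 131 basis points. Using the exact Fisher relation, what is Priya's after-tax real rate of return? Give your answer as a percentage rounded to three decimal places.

After-tax nominal return = 11.6% × (1 − 0.126) = 10.1384%.
1 + r = 1.101384 / 1.01310 = 1.087142
After-tax real rate = 1.087142 − 1 → 8.714%.

8.714%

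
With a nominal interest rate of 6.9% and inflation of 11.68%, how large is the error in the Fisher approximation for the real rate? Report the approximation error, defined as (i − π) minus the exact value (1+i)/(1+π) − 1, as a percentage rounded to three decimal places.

Approximate: r ≈ 6.900% − 11.680% = -4.7800%
Exact: (1 + 0.0690)/(1 + 0.1168) − 1 = -4.2801%
Error = -4.7800% − (-4.2801%) = -0.4999% → -0.500%.

-0.500%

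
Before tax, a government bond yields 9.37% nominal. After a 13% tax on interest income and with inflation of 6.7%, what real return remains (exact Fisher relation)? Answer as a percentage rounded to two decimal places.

1.36%

After-tax nominal return = 9.37% × (1 − 0.13) = 8.1519%.
1 + r = 1.081519 / 1.06700 = 1.013607
After-tax real rate = 1.013607 − 1 → 1.36%.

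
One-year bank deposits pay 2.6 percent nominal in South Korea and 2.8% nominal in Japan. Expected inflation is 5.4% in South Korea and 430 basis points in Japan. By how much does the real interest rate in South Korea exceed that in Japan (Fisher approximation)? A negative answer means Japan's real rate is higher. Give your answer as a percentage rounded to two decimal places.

-1.30%

South Korea: 2.6% − 5.4% = -2.800%
Japan: 2.8% − 4.3% = -1.500%
Differential = -1.300% → -1.30%.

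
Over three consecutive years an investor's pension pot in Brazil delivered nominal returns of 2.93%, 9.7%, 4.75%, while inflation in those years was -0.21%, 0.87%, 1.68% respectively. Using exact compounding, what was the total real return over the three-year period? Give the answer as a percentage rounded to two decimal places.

15.56%

Nominal growth factor = 1.0293 × 1.0970 × 1.0475 = 1.182776
Price-level growth factor = 0.9979 × 1.0087 × 1.0168 = 1.023492
Real growth factor = 1.182776 / 1.023492 = 1.155628
Total real return = 1.155628 − 1 → 15.56%.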